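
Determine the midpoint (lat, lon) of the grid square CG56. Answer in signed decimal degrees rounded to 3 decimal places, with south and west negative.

-23.500, -129.000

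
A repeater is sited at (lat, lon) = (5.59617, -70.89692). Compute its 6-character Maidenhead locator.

FJ45no

Add 180° to longitude and 90° to latitude: 109.1031, 95.5962.
Field (20°×10°, letters A–R): 109.1031/20 → 5 → F, 95.5962/10 → 9 → J; chars FJ.
Square (2°×1°, digits 0–9): 9.1031/2 → 4, 5.5962/1 → 5; chars 45.
Subsquare (5′×2.5′, letters a–x): 1.1031/0.0833333 → 13 → n, 0.5962/0.0416667 → 14 → o; chars no.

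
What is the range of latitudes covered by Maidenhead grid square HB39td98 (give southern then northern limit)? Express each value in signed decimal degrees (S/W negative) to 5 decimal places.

-70.84167, -70.83750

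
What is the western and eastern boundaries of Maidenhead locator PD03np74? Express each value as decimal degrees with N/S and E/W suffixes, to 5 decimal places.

Field P=15, D=3: +15·20° lon, +3·10° lat → SW at lon 120°, lat -60°.
Square 0, 3: +0·2° lon, +3·1° lat → SW at lon 120°, lat -57°.
Subsquare n=13, p=15: +13·0.0833333° lon, +15·0.0416667° lat → SW at lon 121.083°, lat -56.375°.
Extended square 7, 4: +7·0.00833333° lon, +4·0.00416667° lat → SW at lon 121.142°, lat -56.3583°.
Cell spans 0.00833333° lon × 0.00416667° lat.
west 121.14167° E, east 121.15000° E.

121.14167° E, 121.15000° E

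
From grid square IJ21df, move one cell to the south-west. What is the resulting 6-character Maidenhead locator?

IJ21ce

Longitude subsquare d = 3; −1 → 2 = c.
Latitude subsquare f = 5; −1 → 4 = e.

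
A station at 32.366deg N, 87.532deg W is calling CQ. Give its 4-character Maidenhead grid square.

EM62

Shift to the Maidenhead origin (180°W, 90°S): lon 92.47, lat 122.37.
Field: 92.47/20 → 4 → E, 122.37/10 → 12 → M; chars EM.
Square: 12.47/2 → 6, 2.37/1 → 2; chars 62.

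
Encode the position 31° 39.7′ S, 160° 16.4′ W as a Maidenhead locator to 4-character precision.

AF98

Add 180° to longitude and 90° to latitude: 19.73, 58.34.
Field (20°×10°, letters A–R): lon ⌊19.73/20⌋ = 0 → A; lat ⌊58.34/10⌋ = 5 → F.
Square (2°×1°, digits 0–9): lon ⌊19.73/2⌋ = 9; lat ⌊8.34/1⌋ = 8.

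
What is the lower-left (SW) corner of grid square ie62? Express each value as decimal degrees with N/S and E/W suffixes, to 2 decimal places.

Field I=8, E=4: +8·20° lon, +4·10° lat → SW at lon -20°, lat -50°.
Square 6, 2: +6·2° lon, +2·1° lat → SW at lon -8°, lat -48°.
latitude 48.00° S, longitude 8.00° W.

48.00° S, 8.00° W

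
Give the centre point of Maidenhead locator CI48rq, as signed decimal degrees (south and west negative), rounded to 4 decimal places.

-1.3125, -130.5417

Field C=2, I=8: +2·20° lon, +8·10° lat → SW at lon -140°, lat -10°.
Square 4, 8: +4·2° lon, +8·1° lat → SW at lon -132°, lat -2°.
Subsquare r=17, q=16: +17·0.0833333° lon, +16·0.0416667° lat → SW at lon -130.583°, lat -1.33333°.
Cell spans 0.0833333° lon × 0.0416667° lat. Centre is SW corner plus half of each.
latitude -1.3125, longitude -130.5417.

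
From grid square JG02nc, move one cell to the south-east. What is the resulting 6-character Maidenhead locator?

Longitude subsquare n = 13; +1 → 14 = o.
Latitude subsquare c = 2; −1 → 1 = b.

JG02ob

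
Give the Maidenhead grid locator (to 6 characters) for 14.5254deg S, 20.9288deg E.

Add 180° to longitude and 90° to latitude: 200.9288, 75.4746.
Field (20°×10°, letters A–R): lon ⌊200.9288/20⌋ = 10 → K; lat ⌊75.4746/10⌋ = 7 → H.
Square (2°×1°, digits 0–9): lon ⌊0.9288/2⌋ = 0; lat ⌊5.4746/1⌋ = 5.
Subsquare (5′×2.5′, letters a–x): lon ⌊0.9288/0.0833333⌋ = 11 → l; lat ⌊0.4746/0.0416667⌋ = 11 → l.

KH05ll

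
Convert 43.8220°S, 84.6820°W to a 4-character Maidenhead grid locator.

EE76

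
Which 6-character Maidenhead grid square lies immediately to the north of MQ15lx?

Latitude subsquare x = 23; +1 → 24, wraps to 0 = a, carry into square.
Latitude square 5; +1 → 6.
The longitude characters are unchanged.

MQ16la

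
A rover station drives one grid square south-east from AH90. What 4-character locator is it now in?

BG09

Longitude square 9; +1 → 10, wraps to 0, carry into field.
Longitude field A = 0; +1 → 1 = B.
Latitude square 0; −1 → -1, wraps to 9, carry into field.
Latitude field H = 7; −1 → 6 = G.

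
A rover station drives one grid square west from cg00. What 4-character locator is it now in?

BG90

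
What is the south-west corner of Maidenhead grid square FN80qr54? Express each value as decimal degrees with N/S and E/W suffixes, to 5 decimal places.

40.72500° N, 62.62500° W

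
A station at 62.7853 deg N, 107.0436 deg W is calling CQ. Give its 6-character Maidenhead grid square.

DP62ls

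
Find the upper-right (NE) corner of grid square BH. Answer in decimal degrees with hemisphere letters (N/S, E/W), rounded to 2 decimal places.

10.00° S, 140.00° W

Field B=1, H=7: +1·20° lon, +7·10° lat → SW at lon -160°, lat -20°.
Cell spans 20° lon × 10° lat. NE corner is SW corner plus one full cell.
latitude 10.00° S, longitude 140.00° W.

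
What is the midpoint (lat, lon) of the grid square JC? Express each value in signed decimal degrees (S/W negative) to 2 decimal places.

-65.00, 10.00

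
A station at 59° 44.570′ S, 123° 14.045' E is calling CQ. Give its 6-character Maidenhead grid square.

PD10og

Shift to the Maidenhead origin (180°W, 90°S): lon 303.2341, lat 30.2572.
Field: 303.2341/20 → 15 → P, 30.2572/10 → 3 → D; chars PD.
Square: 3.2341/2 → 1, 0.2572/1 → 0; chars 10.
Subsquare: 1.2341/0.0833333 → 14 → o, 0.2572/0.0416667 → 6 → g; chars og.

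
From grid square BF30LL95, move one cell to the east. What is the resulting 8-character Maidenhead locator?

BF30ml05

Longitude extended square 9; +1 → 10, wraps to 0, carry into subsquare.
Longitude subsquare l = 11; +1 → 12 = m.
The latitude characters are unchanged.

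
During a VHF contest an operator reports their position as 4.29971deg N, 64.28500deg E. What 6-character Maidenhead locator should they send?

MJ24dh

Offset from 180°W / 90°S: lon 244.2850°, lat 94.2997°.
Field (20°×10°, letters A–R): 244.2850/20 → 12 → M, 94.2997/10 → 9 → J; chars MJ.
Square (2°×1°, digits 0–9): 4.2850/2 → 2, 4.2997/1 → 4; chars 24.
Subsquare (5′×2.5′, letters a–x): 0.2850/0.0833333 → 3 → d, 0.2997/0.0416667 → 7 → h; chars dh.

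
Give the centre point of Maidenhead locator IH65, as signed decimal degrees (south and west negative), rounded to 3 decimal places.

-14.500, -7.000

Field I=8, H=7: +8·20° lon, +7·10° lat → SW at lon -20°, lat -20°.
Square 6, 5: +6·2° lon, +5·1° lat → SW at lon -8°, lat -15°.
Cell spans 2° lon × 1° lat. Centre is SW corner plus half of each.
latitude -14.500, longitude -7.000.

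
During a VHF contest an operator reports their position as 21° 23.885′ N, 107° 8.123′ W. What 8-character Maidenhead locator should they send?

Add 180° to longitude and 90° to latitude: 72.86462, 111.39808.
Field (20°×10°, letters A–R): 72.86462/20 → 3 → D, 111.39808/10 → 11 → L; chars DL.
Square (2°×1°, digits 0–9): 12.86462/2 → 6, 1.39808/1 → 1; chars 61.
Subsquare (5′×2.5′, letters a–x): 0.86462/0.0833333 → 10 → k, 0.39808/0.0416667 → 9 → j; chars kj.
Extended square (30″×15″, digits 0–9): 0.03128/0.00833333 → 3, 0.02308/0.00416667 → 5; chars 35.

DL61kj35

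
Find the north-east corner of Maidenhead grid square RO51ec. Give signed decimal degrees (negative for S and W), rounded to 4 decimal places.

51.1250, 170.4167

Field R=17, O=14: +17·20° lon, +14·10° lat → SW at lon 160°, lat 50°.
Square 5, 1: +5·2° lon, +1·1° lat → SW at lon 170°, lat 51°.
Subsquare e=4, c=2: +4·0.0833333° lon, +2·0.0416667° lat → SW at lon 170.333°, lat 51.0833°.
Cell spans 0.0833333° lon × 0.0416667° lat. NE corner is SW corner plus one full cell.
latitude 51.1250, longitude 170.4167.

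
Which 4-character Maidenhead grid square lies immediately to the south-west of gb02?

Longitude square 0; −1 → -1, wraps to 9, carry into field.
Longitude field G = 6; −1 → 5 = F.
Latitude square 2; −1 → 1.

FB91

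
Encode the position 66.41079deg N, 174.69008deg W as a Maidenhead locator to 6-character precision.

AP26pj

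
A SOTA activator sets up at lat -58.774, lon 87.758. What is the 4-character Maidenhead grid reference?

Offset from 180°W / 90°S: lon 267.76°, lat 31.23°.
Field: 267.76/20 → 13 → N, 31.23/10 → 3 → D; chars ND.
Square: 7.76/2 → 3, 1.23/1 → 1; chars 31.

ND31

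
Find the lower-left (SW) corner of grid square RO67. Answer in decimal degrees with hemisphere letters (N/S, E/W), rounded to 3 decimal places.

Field R=17, O=14: +17·20° lon, +14·10° lat → SW at lon 160°, lat 50°.
Square 6, 7: +6·2° lon, +7·1° lat → SW at lon 172°, lat 57°.
latitude 57.000° N, longitude 172.000° E.

57.000° N, 172.000° E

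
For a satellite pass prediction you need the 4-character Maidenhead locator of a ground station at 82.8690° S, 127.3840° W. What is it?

CA67

Offset from 180°W / 90°S: lon 52.62°, lat 7.13°.
Field: 52.62/20 → 2 → C, 7.13/10 → 0 → A; chars CA.
Square: 12.62/2 → 6, 7.13/1 → 7; chars 67.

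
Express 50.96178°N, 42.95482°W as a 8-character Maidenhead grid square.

Shift to the Maidenhead origin (180°W, 90°S): lon 137.04518, lat 140.96178.
Field (20°×10°, letters A–R): lon ⌊137.04518/20⌋ = 6 → G; lat ⌊140.96178/10⌋ = 14 → O.
Square (2°×1°, digits 0–9): lon ⌊17.04518/2⌋ = 8; lat ⌊0.96178/1⌋ = 0.
Subsquare (5′×2.5′, letters a–x): lon ⌊1.04518/0.0833333⌋ = 12 → m; lat ⌊0.96178/0.0416667⌋ = 23 → x.
Extended square (30″×15″, digits 0–9): lon ⌊0.04518/0.00833333⌋ = 5; lat ⌊0.00345/0.00416667⌋ = 0.

GO80mx50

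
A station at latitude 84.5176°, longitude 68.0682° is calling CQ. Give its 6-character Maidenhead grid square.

MR44am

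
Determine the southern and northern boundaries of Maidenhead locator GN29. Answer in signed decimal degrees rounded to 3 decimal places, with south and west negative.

Field G=6, N=13: +6·20° lon, +13·10° lat → SW at lon -60°, lat 40°.
Square 2, 9: +2·2° lon, +9·1° lat → SW at lon -56°, lat 49°.
Cell spans 2° lon × 1° lat.
south 49.000, north 50.000.

49.000, 50.000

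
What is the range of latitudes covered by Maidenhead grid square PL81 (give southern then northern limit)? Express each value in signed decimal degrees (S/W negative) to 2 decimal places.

21.00, 22.00

Field P=15, L=11: +15·20° lon, +11·10° lat → SW at lon 120°, lat 20°.
Square 8, 1: +8·2° lon, +1·1° lat → SW at lon 136°, lat 21°.
Cell spans 2° lon × 1° lat.
south 21.00, north 22.00.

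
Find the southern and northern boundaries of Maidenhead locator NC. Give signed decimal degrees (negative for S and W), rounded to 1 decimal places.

Field N=13, C=2: +13·20° lon, +2·10° lat → SW at lon 80°, lat -70°.
Cell spans 20° lon × 10° lat.
south -70.0, north -60.0.

-70.0, -60.0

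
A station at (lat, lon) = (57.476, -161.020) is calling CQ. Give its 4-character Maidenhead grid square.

AO97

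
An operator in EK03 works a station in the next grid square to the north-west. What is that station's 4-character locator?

Longitude square 0; −1 → -1, wraps to 9, carry into field.
Longitude field E = 4; −1 → 3 = D.
Latitude square 3; +1 → 4.

DK94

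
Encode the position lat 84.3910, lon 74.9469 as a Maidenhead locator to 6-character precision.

Add 180° to longitude and 90° to latitude: 254.9469, 174.3910.
Field: lon ⌊254.9469/20⌋ = 12 → M; lat ⌊174.3910/10⌋ = 17 → R.
Square: lon ⌊14.9469/2⌋ = 7; lat ⌊4.3910/1⌋ = 4.
Subsquare: lon ⌊0.9469/0.0833333⌋ = 11 → l; lat ⌊0.3910/0.0416667⌋ = 9 → j.

MR74lj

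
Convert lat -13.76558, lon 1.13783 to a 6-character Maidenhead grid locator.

Shift to the Maidenhead origin (180°W, 90°S): lon 181.1378, lat 76.2344.
Field: lon ⌊181.1378/20⌋ = 9 → J; lat ⌊76.2344/10⌋ = 7 → H.
Square: lon ⌊1.1378/2⌋ = 0; lat ⌊6.2344/1⌋ = 6.
Subsquare: lon ⌊1.1378/0.0833333⌋ = 13 → n; lat ⌊0.2344/0.0416667⌋ = 5 → f.

JH06nf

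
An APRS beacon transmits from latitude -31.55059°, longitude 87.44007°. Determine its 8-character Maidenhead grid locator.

Offset from 180°W / 90°S: lon 267.44007°, lat 58.44941°.
Field: 267.44007/20 → 13 → N, 58.44941/10 → 5 → F; chars NF.
Square: 7.44007/2 → 3, 8.44941/1 → 8; chars 38.
Subsquare: 1.44007/0.0833333 → 17 → r, 0.44941/0.0416667 → 10 → k; chars rk.
Extended square: 0.02340/0.00833333 → 2, 0.03274/0.00416667 → 7; chars 27.

NF38rk27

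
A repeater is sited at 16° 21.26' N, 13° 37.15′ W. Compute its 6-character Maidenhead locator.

IK36ei

Shift to the Maidenhead origin (180°W, 90°S): lon 166.3808, lat 106.3543.
Field: lon ⌊166.3808/20⌋ = 8 → I; lat ⌊106.3543/10⌋ = 10 → K.
Square: lon ⌊6.3808/2⌋ = 3; lat ⌊6.3543/1⌋ = 6.
Subsquare: lon ⌊0.3808/0.0833333⌋ = 4 → e; lat ⌊0.3543/0.0416667⌋ = 8 → i.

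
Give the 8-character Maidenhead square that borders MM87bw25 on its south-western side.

MM87bw14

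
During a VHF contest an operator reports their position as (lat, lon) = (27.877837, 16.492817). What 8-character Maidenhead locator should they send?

JL87fv90

Add 180° to longitude and 90° to latitude: 196.49282, 117.87784.
Field: 196.49282/20 → 9 → J, 117.87784/10 → 11 → L; chars JL.
Square: 16.49282/2 → 8, 7.87784/1 → 7; chars 87.
Subsquare: 0.49282/0.0833333 → 5 → f, 0.87784/0.0416667 → 21 → v; chars fv.
Extended square: 0.07615/0.00833333 → 9, 0.00284/0.00416667 → 0; chars 90.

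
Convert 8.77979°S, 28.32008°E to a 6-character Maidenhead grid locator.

KI41df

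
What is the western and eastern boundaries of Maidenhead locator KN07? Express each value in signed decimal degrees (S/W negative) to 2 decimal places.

20.00, 22.00

Field K=10, N=13: +10·20° lon, +13·10° lat → SW at lon 20°, lat 40°.
Square 0, 7: +0·2° lon, +7·1° lat → SW at lon 20°, lat 47°.
Cell spans 2° lon × 1° lat.
west 20.00, east 22.00.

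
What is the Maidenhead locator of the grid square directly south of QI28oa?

QI27ox

Latitude subsquare a = 0; −1 → -1, wraps to 23 = x, carry into square.
Latitude square 8; −1 → 7.
The longitude characters are unchanged.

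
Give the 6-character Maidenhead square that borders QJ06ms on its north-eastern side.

QJ06nt

Longitude subsquare m = 12; +1 → 13 = n.
Latitude subsquare s = 18; +1 → 19 = t.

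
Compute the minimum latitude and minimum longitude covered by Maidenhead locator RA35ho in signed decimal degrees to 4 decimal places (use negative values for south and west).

-84.4167, 166.5833

Field R=17, A=0: +17·20° lon, +0·10° lat → SW at lon 160°, lat -90°.
Square 3, 5: +3·2° lon, +5·1° lat → SW at lon 166°, lat -85°.
Subsquare h=7, o=14: +7·0.0833333° lon, +14·0.0416667° lat → SW at lon 166.583°, lat -84.4167°.
latitude -84.4167, longitude 166.5833.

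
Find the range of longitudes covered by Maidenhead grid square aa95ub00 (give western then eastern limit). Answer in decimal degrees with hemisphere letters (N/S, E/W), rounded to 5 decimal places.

160.33333° W, 160.32500° W

Field A=0, A=0: +0·20° lon, +0·10° lat → SW at lon -180°, lat -90°.
Square 9, 5: +9·2° lon, +5·1° lat → SW at lon -162°, lat -85°.
Subsquare u=20, b=1: +20·0.0833333° lon, +1·0.0416667° lat → SW at lon -160.333°, lat -84.9583°.
Extended square 0, 0: +0·0.00833333° lon, +0·0.00416667° lat → SW at lon -160.333°, lat -84.9583°.
Cell spans 0.00833333° lon × 0.00416667° lat.
west 160.33333° W, east 160.32500° W.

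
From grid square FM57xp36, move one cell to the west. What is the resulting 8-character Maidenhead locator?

Longitude extended square 3; −1 → 2.
The latitude characters are unchanged.

FM57xp26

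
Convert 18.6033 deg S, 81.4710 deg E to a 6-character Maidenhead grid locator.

NH01rj

Shift to the Maidenhead origin (180°W, 90°S): lon 261.4710, lat 71.3967.
Field (20°×10°, letters A–R): 261.4710/20 → 13 → N, 71.3967/10 → 7 → H; chars NH.
Square (2°×1°, digits 0–9): 1.4710/2 → 0, 1.3967/1 → 1; chars 01.
Subsquare (5′×2.5′, letters a–x): 1.4710/0.0833333 → 17 → r, 0.3967/0.0416667 → 9 → j; chars rj.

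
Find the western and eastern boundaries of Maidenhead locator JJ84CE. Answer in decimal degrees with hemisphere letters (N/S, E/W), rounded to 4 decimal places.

16.1667° E, 16.2500° E

Field J=9, J=9: +9·20° lon, +9·10° lat → SW at lon 0°, lat 0°.
Square 8, 4: +8·2° lon, +4·1° lat → SW at lon 16°, lat 4°.
Subsquare c=2, e=4: +2·0.0833333° lon, +4·0.0416667° lat → SW at lon 16.1667°, lat 4.16667°.
Cell spans 0.0833333° lon × 0.0416667° lat.
west 16.1667° E, east 16.2500° E.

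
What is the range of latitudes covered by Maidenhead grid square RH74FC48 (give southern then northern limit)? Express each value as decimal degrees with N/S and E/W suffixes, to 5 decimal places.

15.88333° S, 15.87917° S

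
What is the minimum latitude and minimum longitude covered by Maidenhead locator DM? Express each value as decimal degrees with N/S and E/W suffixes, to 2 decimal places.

Field D=3, M=12: +3·20° lon, +12·10° lat → SW at lon -120°, lat 30°.
latitude 30.00° N, longitude 120.00° W.

30.00° N, 120.00° W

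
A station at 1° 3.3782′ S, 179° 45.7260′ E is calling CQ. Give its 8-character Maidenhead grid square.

RI98vw16

Shift to the Maidenhead origin (180°W, 90°S): lon 359.76210, lat 88.94370.
Field: 359.76210/20 → 17 → R, 88.94370/10 → 8 → I; chars RI.
Square: 19.76210/2 → 9, 8.94370/1 → 8; chars 98.
Subsquare: 1.76210/0.0833333 → 21 → v, 0.94370/0.0416667 → 22 → w; chars vw.
Extended square: 0.01210/0.00833333 → 1, 0.02703/0.00416667 → 6; chars 16.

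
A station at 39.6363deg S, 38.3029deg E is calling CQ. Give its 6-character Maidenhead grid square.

KF90di

Add 180° to longitude and 90° to latitude: 218.3029, 50.3637.
Field: 218.3029/20 → 10 → K, 50.3637/10 → 5 → F; chars KF.
Square: 18.3029/2 → 9, 0.3637/1 → 0; chars 90.
Subsquare: 0.3029/0.0833333 → 3 → d, 0.3637/0.0416667 → 8 → i; chars di.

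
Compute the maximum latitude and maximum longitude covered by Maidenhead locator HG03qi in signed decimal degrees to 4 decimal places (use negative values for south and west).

-26.6250, -38.5833

Field H=7, G=6: +7·20° lon, +6·10° lat → SW at lon -40°, lat -30°.
Square 0, 3: +0·2° lon, +3·1° lat → SW at lon -40°, lat -27°.
Subsquare q=16, i=8: +16·0.0833333° lon, +8·0.0416667° lat → SW at lon -38.6667°, lat -26.6667°.
Cell spans 0.0833333° lon × 0.0416667° lat. NE corner is SW corner plus one full cell.
latitude -26.6250, longitude -38.5833.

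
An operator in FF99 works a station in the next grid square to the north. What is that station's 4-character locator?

FG90

Latitude square 9; +1 → 10, wraps to 0, carry into field.
Latitude field F = 5; +1 → 6 = G.
The longitude characters are unchanged.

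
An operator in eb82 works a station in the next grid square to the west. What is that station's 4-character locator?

EB72

Longitude square 8; −1 → 7.
The latitude characters are unchanged.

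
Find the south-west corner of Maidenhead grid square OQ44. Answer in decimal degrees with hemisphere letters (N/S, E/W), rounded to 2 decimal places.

Field O=14, Q=16: +14·20° lon, +16·10° lat → SW at lon 100°, lat 70°.
Square 4, 4: +4·2° lon, +4·1° lat → SW at lon 108°, lat 74°.
latitude 74.00° N, longitude 108.00° E.

74.00° N, 108.00° E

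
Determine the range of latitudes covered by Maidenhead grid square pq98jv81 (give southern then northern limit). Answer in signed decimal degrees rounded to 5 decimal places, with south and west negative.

78.87917, 78.88333

Field P=15, Q=16: +15·20° lon, +16·10° lat → SW at lon 120°, lat 70°.
Square 9, 8: +9·2° lon, +8·1° lat → SW at lon 138°, lat 78°.
Subsquare j=9, v=21: +9·0.0833333° lon, +21·0.0416667° lat → SW at lon 138.75°, lat 78.875°.
Extended square 8, 1: +8·0.00833333° lon, +1·0.00416667° lat → SW at lon 138.817°, lat 78.8792°.
Cell spans 0.00833333° lon × 0.00416667° lat.
south 78.87917, north 78.88333.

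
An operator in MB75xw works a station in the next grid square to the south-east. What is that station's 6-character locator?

MB85av

Longitude subsquare x = 23; +1 → 24, wraps to 0 = a, carry into square.
Longitude square 7; +1 → 8.
Latitude subsquare w = 22; −1 → 21 = v.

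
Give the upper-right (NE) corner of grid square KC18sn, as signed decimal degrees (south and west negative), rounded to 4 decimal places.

Field K=10, C=2: +10·20° lon, +2·10° lat → SW at lon 20°, lat -70°.
Square 1, 8: +1·2° lon, +8·1° lat → SW at lon 22°, lat -62°.
Subsquare s=18, n=13: +18·0.0833333° lon, +13·0.0416667° lat → SW at lon 23.5°, lat -61.4583°.
Cell spans 0.0833333° lon × 0.0416667° lat. NE corner is SW corner plus one full cell.
latitude -61.4167, longitude 23.5833.

-61.4167, 23.5833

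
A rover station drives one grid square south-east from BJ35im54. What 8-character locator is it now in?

BJ35im63

Longitude extended square 5; +1 → 6.
Latitude extended square 4; −1 → 3.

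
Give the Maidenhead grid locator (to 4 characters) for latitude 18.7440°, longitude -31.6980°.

Offset from 180°W / 90°S: lon 148.30°, lat 108.74°.
Field: 148.30/20 → 7 → H, 108.74/10 → 10 → K; chars HK.
Square: 8.30/2 → 4, 8.74/1 → 8; chars 48.

HK48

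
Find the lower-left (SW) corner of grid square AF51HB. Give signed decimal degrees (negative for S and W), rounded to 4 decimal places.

-38.9583, -169.4167

Field A=0, F=5: +0·20° lon, +5·10° lat → SW at lon -180°, lat -40°.
Square 5, 1: +5·2° lon, +1·1° lat → SW at lon -170°, lat -39°.
Subsquare h=7, b=1: +7·0.0833333° lon, +1·0.0416667° lat → SW at lon -169.417°, lat -38.9583°.
latitude -38.9583, longitude -169.4167.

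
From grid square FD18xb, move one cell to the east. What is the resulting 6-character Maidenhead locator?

Longitude subsquare x = 23; +1 → 24, wraps to 0 = a, carry into square.
Longitude square 1; +1 → 2.
The latitude characters are unchanged.

FD28ab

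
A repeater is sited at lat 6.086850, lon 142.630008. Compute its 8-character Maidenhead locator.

QJ16hc50

Offset from 180°W / 90°S: lon 322.63001°, lat 96.08685°.
Field: lon ⌊322.63001/20⌋ = 16 → Q; lat ⌊96.08685/10⌋ = 9 → J.
Square: lon ⌊2.63001/2⌋ = 1; lat ⌊6.08685/1⌋ = 6.
Subsquare: lon ⌊0.63001/0.0833333⌋ = 7 → h; lat ⌊0.08685/0.0416667⌋ = 2 → c.
Extended square: lon ⌊0.04667/0.00833333⌋ = 5; lat ⌊0.00352/0.00416667⌋ = 0.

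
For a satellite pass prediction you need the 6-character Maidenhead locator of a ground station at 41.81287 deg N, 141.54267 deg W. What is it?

Shift to the Maidenhead origin (180°W, 90°S): lon 38.4573, lat 131.8129.
Field: lon ⌊38.4573/20⌋ = 1 → B; lat ⌊131.8129/10⌋ = 13 → N.
Square: lon ⌊18.4573/2⌋ = 9; lat ⌊1.8129/1⌋ = 1.
Subsquare: lon ⌊0.4573/0.0833333⌋ = 5 → f; lat ⌊0.8129/0.0416667⌋ = 19 → t.

BN91ft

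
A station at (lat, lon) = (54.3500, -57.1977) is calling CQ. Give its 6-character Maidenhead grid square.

GO14ji

Offset from 180°W / 90°S: lon 122.8023°, lat 144.3500°.
Field: lon ⌊122.8023/20⌋ = 6 → G; lat ⌊144.3500/10⌋ = 14 → O.
Square: lon ⌊2.8023/2⌋ = 1; lat ⌊4.3500/1⌋ = 4.
Subsquare: lon ⌊0.8023/0.0833333⌋ = 9 → j; lat ⌊0.3500/0.0416667⌋ = 8 → i.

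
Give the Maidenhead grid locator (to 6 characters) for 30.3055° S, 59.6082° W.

Shift to the Maidenhead origin (180°W, 90°S): lon 120.3918, lat 59.6945.
Field: lon ⌊120.3918/20⌋ = 6 → G; lat ⌊59.6945/10⌋ = 5 → F.
Square: lon ⌊0.3918/2⌋ = 0; lat ⌊9.6945/1⌋ = 9.
Subsquare: lon ⌊0.3918/0.0833333⌋ = 4 → e; lat ⌊0.6945/0.0416667⌋ = 16 → q.

GF09eq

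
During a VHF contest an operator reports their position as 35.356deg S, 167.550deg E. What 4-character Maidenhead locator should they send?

Shift to the Maidenhead origin (180°W, 90°S): lon 347.55, lat 54.64.
Field (20°×10°, letters A–R): 347.55/20 → 17 → R, 54.64/10 → 5 → F; chars RF.
Square (2°×1°, digits 0–9): 7.55/2 → 3, 4.64/1 → 4; chars 34.

RF34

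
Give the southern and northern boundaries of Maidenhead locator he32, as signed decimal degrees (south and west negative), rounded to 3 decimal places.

-48.000, -47.000

Field H=7, E=4: +7·20° lon, +4·10° lat → SW at lon -40°, lat -50°.
Square 3, 2: +3·2° lon, +2·1° lat → SW at lon -34°, lat -48°.
Cell spans 2° lon × 1° lat.
south -48.000, north -47.000.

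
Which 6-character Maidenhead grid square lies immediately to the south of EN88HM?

EN88hl

Latitude subsquare m = 12; −1 → 11 = l.
The longitude characters are unchanged.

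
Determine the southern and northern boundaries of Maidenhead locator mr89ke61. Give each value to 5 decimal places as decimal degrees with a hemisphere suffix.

Field M=12, R=17: +12·20° lon, +17·10° lat → SW at lon 60°, lat 80°.
Square 8, 9: +8·2° lon, +9·1° lat → SW at lon 76°, lat 89°.
Subsquare k=10, e=4: +10·0.0833333° lon, +4·0.0416667° lat → SW at lon 76.8333°, lat 89.1667°.
Extended square 6, 1: +6·0.00833333° lon, +1·0.00416667° lat → SW at lon 76.8833°, lat 89.1708°.
Cell spans 0.00833333° lon × 0.00416667° lat.
south 89.17083° N, north 89.17500° N.

89.17083° N, 89.17500° N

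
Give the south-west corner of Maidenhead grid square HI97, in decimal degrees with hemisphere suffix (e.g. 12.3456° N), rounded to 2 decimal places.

3.00° S, 22.00° W

Field H=7, I=8: +7·20° lon, +8·10° lat → SW at lon -40°, lat -10°.
Square 9, 7: +9·2° lon, +7·1° lat → SW at lon -22°, lat -3°.
latitude 3.00° S, longitude 22.00° W.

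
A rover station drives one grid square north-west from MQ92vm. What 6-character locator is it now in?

Longitude subsquare v = 21; −1 → 20 = u.
Latitude subsquare m = 12; +1 → 13 = n.

MQ92un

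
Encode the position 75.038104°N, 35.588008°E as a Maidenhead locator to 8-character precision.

Offset from 180°W / 90°S: lon 215.58801°, lat 165.03810°.
Field: 215.58801/20 → 10 → K, 165.03810/10 → 16 → Q; chars KQ.
Square: 15.58801/2 → 7, 5.03810/1 → 5; chars 75.
Subsquare: 1.58801/0.0833333 → 19 → t, 0.03810/0.0416667 → 0 → a; chars ta.
Extended square: 0.00467/0.00833333 → 0, 0.03810/0.00416667 → 9; chars 09.

KQ75ta09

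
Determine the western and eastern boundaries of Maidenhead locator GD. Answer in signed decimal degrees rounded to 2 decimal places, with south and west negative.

Field G=6, D=3: +6·20° lon, +3·10° lat → SW at lon -60°, lat -60°.
Cell spans 20° lon × 10° lat.
west -60.00, east -40.00.

-60.00, -40.00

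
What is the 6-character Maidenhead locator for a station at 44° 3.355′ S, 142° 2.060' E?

Offset from 180°W / 90°S: lon 322.0343°, lat 45.9441°.
Field: 322.0343/20 → 16 → Q, 45.9441/10 → 4 → E; chars QE.
Square: 2.0343/2 → 1, 5.9441/1 → 5; chars 15.
Subsquare: 0.0343/0.0833333 → 0 → a, 0.9441/0.0416667 → 22 → w; chars aw.

QE15aw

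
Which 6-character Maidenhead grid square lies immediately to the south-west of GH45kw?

Longitude subsquare k = 10; −1 → 9 = j.
Latitude subsquare w = 22; −1 → 21 = v.

GH45jv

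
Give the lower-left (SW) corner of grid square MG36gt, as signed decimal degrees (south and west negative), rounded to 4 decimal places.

-23.2083, 66.5000

Field M=12, G=6: +12·20° lon, +6·10° lat → SW at lon 60°, lat -30°.
Square 3, 6: +3·2° lon, +6·1° lat → SW at lon 66°, lat -24°.
Subsquare g=6, t=19: +6·0.0833333° lon, +19·0.0416667° lat → SW at lon 66.5°, lat -23.2083°.
latitude -23.2083, longitude 66.5000.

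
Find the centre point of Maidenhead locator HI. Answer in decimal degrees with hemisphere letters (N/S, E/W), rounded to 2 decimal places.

5.00° S, 30.00° W

Field H=7, I=8: +7·20° lon, +8·10° lat → SW at lon -40°, lat -10°.
Cell spans 20° lon × 10° lat. Centre is SW corner plus half of each.
latitude 5.00° S, longitude 30.00° W.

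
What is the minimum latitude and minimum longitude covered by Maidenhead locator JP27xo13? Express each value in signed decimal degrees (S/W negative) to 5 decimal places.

67.59583, 5.92500

Field J=9, P=15: +9·20° lon, +15·10° lat → SW at lon 0°, lat 60°.
Square 2, 7: +2·2° lon, +7·1° lat → SW at lon 4°, lat 67°.
Subsquare x=23, o=14: +23·0.0833333° lon, +14·0.0416667° lat → SW at lon 5.91667°, lat 67.5833°.
Extended square 1, 3: +1·0.00833333° lon, +3·0.00416667° lat → SW at lon 5.925°, lat 67.5958°.
latitude 67.59583, longitude 5.92500.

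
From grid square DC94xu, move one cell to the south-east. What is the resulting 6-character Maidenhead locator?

EC04at

Longitude subsquare x = 23; +1 → 24, wraps to 0 = a, carry into square.
Longitude square 9; +1 → 10, wraps to 0, carry into field.
Longitude field D = 3; +1 → 4 = E.
Latitude subsquare u = 20; −1 → 19 = t.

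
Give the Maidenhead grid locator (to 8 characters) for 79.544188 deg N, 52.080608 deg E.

Shift to the Maidenhead origin (180°W, 90°S): lon 232.08061, lat 169.54419.
Field (20°×10°, letters A–R): lon ⌊232.08061/20⌋ = 11 → L; lat ⌊169.54419/10⌋ = 16 → Q.
Square (2°×1°, digits 0–9): lon ⌊12.08061/2⌋ = 6; lat ⌊9.54419/1⌋ = 9.
Subsquare (5′×2.5′, letters a–x): lon ⌊0.08061/0.0833333⌋ = 0 → a; lat ⌊0.54419/0.0416667⌋ = 13 → n.
Extended square (30″×15″, digits 0–9): lon ⌊0.08061/0.00833333⌋ = 9; lat ⌊0.00252/0.00416667⌋ = 0.

LQ69an90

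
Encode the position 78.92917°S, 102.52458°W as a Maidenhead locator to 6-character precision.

DB81rb

Offset from 180°W / 90°S: lon 77.4754°, lat 11.0708°.
Field: lon ⌊77.4754/20⌋ = 3 → D; lat ⌊11.0708/10⌋ = 1 → B.
Square: lon ⌊17.4754/2⌋ = 8; lat ⌊1.0708/1⌋ = 1.
Subsquare: lon ⌊1.4754/0.0833333⌋ = 17 → r; lat ⌊0.0708/0.0416667⌋ = 1 → b.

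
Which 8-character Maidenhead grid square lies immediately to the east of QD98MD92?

QD98nd02

Longitude extended square 9; +1 → 10, wraps to 0, carry into subsquare.
Longitude subsquare m = 12; +1 → 13 = n.
The latitude characters are unchanged.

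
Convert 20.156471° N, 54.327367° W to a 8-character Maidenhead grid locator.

Offset from 180°W / 90°S: lon 125.67263°, lat 110.15647°.
Field: 125.67263/20 → 6 → G, 110.15647/10 → 11 → L; chars GL.
Square: 5.67263/2 → 2, 0.15647/1 → 0; chars 20.
Subsquare: 1.67263/0.0833333 → 20 → u, 0.15647/0.0416667 → 3 → d; chars ud.
Extended square: 0.00597/0.00833333 → 0, 0.03147/0.00416667 → 7; chars 07.

GL20ud07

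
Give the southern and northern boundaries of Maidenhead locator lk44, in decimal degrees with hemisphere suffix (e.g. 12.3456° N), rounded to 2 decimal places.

Field L=11, K=10: +11·20° lon, +10·10° lat → SW at lon 40°, lat 10°.
Square 4, 4: +4·2° lon, +4·1° lat → SW at lon 48°, lat 14°.
Cell spans 2° lon × 1° lat.
south 14.00° N, north 15.00° N.

14.00° N, 15.00° N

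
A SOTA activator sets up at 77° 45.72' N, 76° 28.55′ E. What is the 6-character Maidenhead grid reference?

Shift to the Maidenhead origin (180°W, 90°S): lon 256.4758, lat 167.7620.
Field: 256.4758/20 → 12 → M, 167.7620/10 → 16 → Q; chars MQ.
Square: 16.4758/2 → 8, 7.7620/1 → 7; chars 87.
Subsquare: 0.4758/0.0833333 → 5 → f, 0.7620/0.0416667 → 18 → s; chars fs.

MQ87fs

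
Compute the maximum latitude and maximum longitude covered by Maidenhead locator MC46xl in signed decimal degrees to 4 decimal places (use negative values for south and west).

-63.5000, 70.0000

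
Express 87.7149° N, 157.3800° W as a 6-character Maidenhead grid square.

BR17hr

Shift to the Maidenhead origin (180°W, 90°S): lon 22.6200, lat 177.7149.
Field: lon ⌊22.6200/20⌋ = 1 → B; lat ⌊177.7149/10⌋ = 17 → R.
Square: lon ⌊2.6200/2⌋ = 1; lat ⌊7.7149/1⌋ = 7.
Subsquare: lon ⌊0.6200/0.0833333⌋ = 7 → h; lat ⌊0.7149/0.0416667⌋ = 17 → r.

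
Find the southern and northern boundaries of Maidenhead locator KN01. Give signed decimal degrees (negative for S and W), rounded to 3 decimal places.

Field K=10, N=13: +10·20° lon, +13·10° lat → SW at lon 20°, lat 40°.
Square 0, 1: +0·2° lon, +1·1° lat → SW at lon 20°, lat 41°.
Cell spans 2° lon × 1° lat.
south 41.000, north 42.000.

41.000, 42.000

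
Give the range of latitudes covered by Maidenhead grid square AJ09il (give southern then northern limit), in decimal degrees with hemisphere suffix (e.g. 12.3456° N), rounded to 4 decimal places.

Field A=0, J=9: +0·20° lon, +9·10° lat → SW at lon -180°, lat 0°.
Square 0, 9: +0·2° lon, +9·1° lat → SW at lon -180°, lat 9°.
Subsquare i=8, l=11: +8·0.0833333° lon, +11·0.0416667° lat → SW at lon -179.333°, lat 9.45833°.
Cell spans 0.0833333° lon × 0.0416667° lat.
south 9.4583° N, north 9.5000° N.

9.4583° N, 9.5000° N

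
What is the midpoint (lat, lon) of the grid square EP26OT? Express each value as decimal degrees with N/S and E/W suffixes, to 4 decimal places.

66.8125° N, 94.7917° W

Field E=4, P=15: +4·20° lon, +15·10° lat → SW at lon -100°, lat 60°.
Square 2, 6: +2·2° lon, +6·1° lat → SW at lon -96°, lat 66°.
Subsquare o=14, t=19: +14·0.0833333° lon, +19·0.0416667° lat → SW at lon -94.8333°, lat 66.7917°.
Cell spans 0.0833333° lon × 0.0416667° lat. Centre is SW corner plus half of each.
latitude 66.8125° N, longitude 94.7917° W.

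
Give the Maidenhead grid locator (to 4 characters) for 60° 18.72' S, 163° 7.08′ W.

AC89

Add 180° to longitude and 90° to latitude: 16.88, 29.69.
Field: lon ⌊16.88/20⌋ = 0 → A; lat ⌊29.69/10⌋ = 2 → C.
Square: lon ⌊16.88/2⌋ = 8; lat ⌊9.69/1⌋ = 9.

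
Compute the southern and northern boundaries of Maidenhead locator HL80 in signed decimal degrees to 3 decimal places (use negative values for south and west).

20.000, 21.000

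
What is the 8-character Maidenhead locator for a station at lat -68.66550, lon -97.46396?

EC11gi40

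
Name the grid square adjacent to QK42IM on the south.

Latitude subsquare m = 12; −1 → 11 = l.
The longitude characters are unchanged.

QK42il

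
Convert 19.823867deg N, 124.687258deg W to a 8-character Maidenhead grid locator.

CK79pt77

Shift to the Maidenhead origin (180°W, 90°S): lon 55.31274, lat 109.82387.
Field: 55.31274/20 → 2 → C, 109.82387/10 → 10 → K; chars CK.
Square: 15.31274/2 → 7, 9.82387/1 → 9; chars 79.
Subsquare: 1.31274/0.0833333 → 15 → p, 0.82387/0.0416667 → 19 → t; chars pt.
Extended square: 0.06274/0.00833333 → 7, 0.03220/0.00416667 → 7; chars 77.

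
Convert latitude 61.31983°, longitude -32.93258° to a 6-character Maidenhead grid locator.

HP31mh

Add 180° to longitude and 90° to latitude: 147.0674, 151.3198.
Field: lon ⌊147.0674/20⌋ = 7 → H; lat ⌊151.3198/10⌋ = 15 → P.
Square: lon ⌊7.0674/2⌋ = 3; lat ⌊1.3198/1⌋ = 1.
Subsquare: lon ⌊1.0674/0.0833333⌋ = 12 → m; lat ⌊0.3198/0.0416667⌋ = 7 → h.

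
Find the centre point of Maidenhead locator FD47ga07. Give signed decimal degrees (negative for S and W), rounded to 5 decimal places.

Field F=5, D=3: +5·20° lon, +3·10° lat → SW at lon -80°, lat -60°.
Square 4, 7: +4·2° lon, +7·1° lat → SW at lon -72°, lat -53°.
Subsquare g=6, a=0: +6·0.0833333° lon, +0·0.0416667° lat → SW at lon -71.5°, lat -53°.
Extended square 0, 7: +0·0.00833333° lon, +7·0.00416667° lat → SW at lon -71.5°, lat -52.9708°.
Cell spans 0.00833333° lon × 0.00416667° lat. Centre is SW corner plus half of each.
latitude -52.96875, longitude -71.49583.

-52.96875, -71.49583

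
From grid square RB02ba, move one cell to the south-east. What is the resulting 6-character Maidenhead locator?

Longitude subsquare b = 1; +1 → 2 = c.
Latitude subsquare a = 0; −1 → -1, wraps to 23 = x, carry into square.
Latitude square 2; −1 → 1.

RB01cx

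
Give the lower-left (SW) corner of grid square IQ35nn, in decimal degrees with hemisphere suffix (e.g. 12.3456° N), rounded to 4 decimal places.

Field I=8, Q=16: +8·20° lon, +16·10° lat → SW at lon -20°, lat 70°.
Square 3, 5: +3·2° lon, +5·1° lat → SW at lon -14°, lat 75°.
Subsquare n=13, n=13: +13·0.0833333° lon, +13·0.0416667° lat → SW at lon -12.9167°, lat 75.5417°.
latitude 75.5417° N, longitude 12.9167° W.

75.5417° N, 12.9167° W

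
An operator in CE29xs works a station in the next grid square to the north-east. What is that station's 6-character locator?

Longitude subsquare x = 23; +1 → 24, wraps to 0 = a, carry into square.
Longitude square 2; +1 → 3.
Latitude subsquare s = 18; +1 → 19 = t.

CE39at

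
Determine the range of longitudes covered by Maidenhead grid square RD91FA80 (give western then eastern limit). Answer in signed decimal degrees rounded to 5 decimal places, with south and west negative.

Field R=17, D=3: +17·20° lon, +3·10° lat → SW at lon 160°, lat -60°.
Square 9, 1: +9·2° lon, +1·1° lat → SW at lon 178°, lat -59°.
Subsquare f=5, a=0: +5·0.0833333° lon, +0·0.0416667° lat → SW at lon 178.417°, lat -59°.
Extended square 8, 0: +8·0.00833333° lon, +0·0.00416667° lat → SW at lon 178.483°, lat -59°.
Cell spans 0.00833333° lon × 0.00416667° lat.
west 178.48333, east 178.49167.

178.48333, 178.49167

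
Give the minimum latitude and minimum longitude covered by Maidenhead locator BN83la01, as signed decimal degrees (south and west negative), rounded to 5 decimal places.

Field B=1, N=13: +1·20° lon, +13·10° lat → SW at lon -160°, lat 40°.
Square 8, 3: +8·2° lon, +3·1° lat → SW at lon -144°, lat 43°.
Subsquare l=11, a=0: +11·0.0833333° lon, +0·0.0416667° lat → SW at lon -143.083°, lat 43°.
Extended square 0, 1: +0·0.00833333° lon, +1·0.00416667° lat → SW at lon -143.083°, lat 43.0042°.
latitude 43.00417, longitude -143.08333.

43.00417, -143.08333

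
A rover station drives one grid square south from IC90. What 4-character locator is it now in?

IB99

Latitude square 0; −1 → -1, wraps to 9, carry into field.
Latitude field C = 2; −1 → 1 = B.
The longitude characters are unchanged.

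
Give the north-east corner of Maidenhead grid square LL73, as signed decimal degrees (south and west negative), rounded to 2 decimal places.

Field L=11, L=11: +11·20° lon, +11·10° lat → SW at lon 40°, lat 20°.
Square 7, 3: +7·2° lon, +3·1° lat → SW at lon 54°, lat 23°.
Cell spans 2° lon × 1° lat. NE corner is SW corner plus one full cell.
latitude 24.00, longitude 56.00.

24.00, 56.00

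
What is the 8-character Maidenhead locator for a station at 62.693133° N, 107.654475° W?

DP62eq16

Add 180° to longitude and 90° to latitude: 72.34552, 152.69313.
Field (20°×10°, letters A–R): lon ⌊72.34552/20⌋ = 3 → D; lat ⌊152.69313/10⌋ = 15 → P.
Square (2°×1°, digits 0–9): lon ⌊12.34552/2⌋ = 6; lat ⌊2.69313/1⌋ = 2.
Subsquare (5′×2.5′, letters a–x): lon ⌊0.34552/0.0833333⌋ = 4 → e; lat ⌊0.69313/0.0416667⌋ = 16 → q.
Extended square (30″×15″, digits 0–9): lon ⌊0.01219/0.00833333⌋ = 1; lat ⌊0.02647/0.00416667⌋ = 6.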